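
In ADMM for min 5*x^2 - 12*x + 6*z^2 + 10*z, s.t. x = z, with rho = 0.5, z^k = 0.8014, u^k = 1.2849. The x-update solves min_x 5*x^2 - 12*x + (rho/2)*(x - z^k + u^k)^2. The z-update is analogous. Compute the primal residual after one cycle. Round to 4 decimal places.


ADMM iteration with rho = 0.5, z^k = 0.8014, u^k = 1.2849
Step 1: x-update.
Minimize 5*x^2 - 12*x + (0.5/2)*(x - 0.8014 + 1.2849)^2
FOC: (2*5 + 0.5)*x = 12 + 0.5*(0.8014 - 1.2849)
x^{k+1} = 1.1198
Step 2: z-update.
Minimize 6*z^2 + 10*z + (0.5/2)*(1.1198 - z + 1.2849)^2
FOC: (2*6 + 0.5)*z = -10 + 0.5*(1.1198 + 1.2849)
z^{k+1} = -0.7038
Step 3: u-update.
u^{k+1} = 1.2849 + 1.1198 + 0.7038 = 3.1085
Step 4: Primal residual = |1.1198 + 0.7038| = 1.8236


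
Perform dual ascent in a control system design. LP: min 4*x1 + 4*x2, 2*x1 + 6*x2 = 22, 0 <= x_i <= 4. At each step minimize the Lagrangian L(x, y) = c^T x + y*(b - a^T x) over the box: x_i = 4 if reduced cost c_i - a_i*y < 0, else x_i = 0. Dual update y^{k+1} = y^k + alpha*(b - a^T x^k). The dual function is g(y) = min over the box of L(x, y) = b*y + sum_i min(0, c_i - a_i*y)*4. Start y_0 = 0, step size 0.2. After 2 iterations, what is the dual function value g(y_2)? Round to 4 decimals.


Dual ascent for LP: min 4*x1 + 4*x2, 2*x1 + 6*x2 = 22, 0 <= x_i <= 4
Step 1: y^k = 0.0, reduced costs: (4.0, 4.0)
  x^k = (0.0, 0.0), subgradient = b - a^T x = 22.0
  y^{k+1} = 0.0 + 0.2*22.0 = 4.4
Step 2: y^k = 4.4, reduced costs: (-4.8, -22.4)
  x^k = (4.0, 4.0), subgradient = b - a^T x = -10.0
  y^{k+1} = 4.4 + 0.2*-10.0 = 2.4
Dual objective at y_2 = 2.4: reduced costs (-0.8, -10.4), box minimizer x = (4.0, 4.0)
g(y_2) = b*y + (c1 - a1*y)*x1 + (c2 - a2*y)*x2 = 22*2.4 + (-0.8)*4.0 + (-10.4)*4.0 = 52.8 - 3.2 - 41.6 = 8.0


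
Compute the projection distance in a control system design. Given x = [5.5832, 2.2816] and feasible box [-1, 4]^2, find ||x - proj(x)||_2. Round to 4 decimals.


Project each component onto [-1, 4].
clip(5.5832) = 4.0, clip(2.2816) = 2.2816
Projection = [4.0, 2.2816]
Squared diffs: [2.5065, 0.0]
Distance = sqrt(2.5065) = 1.5832


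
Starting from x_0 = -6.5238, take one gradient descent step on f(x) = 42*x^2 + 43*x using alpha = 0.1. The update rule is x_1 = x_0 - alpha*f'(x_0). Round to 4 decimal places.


We compute the gradient at x_0 and apply the update.
f'(x) = 84*x + 43
f'(-6.5238) = 84*-6.5238 + 43 = -504.9992
x_1 = -6.5238 - 0.1*-504.9992 = 43.9761


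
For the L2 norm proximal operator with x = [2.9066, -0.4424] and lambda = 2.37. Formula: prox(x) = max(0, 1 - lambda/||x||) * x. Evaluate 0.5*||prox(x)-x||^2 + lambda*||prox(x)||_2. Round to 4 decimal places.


Step 1: Compute ||x||.
||x|| = 2.9401
Step 2: Compute scaling factor.
scale = max(0, 1 - 2.37/2.9401) = 0.1939
Step 3: prox(x) = [0.5636, -0.0858]
||prox(x)|| = 0.5701
Step 4: Proximal objective.
0.5*||prox-x||^2 = 2.8085
lambda*||prox|| = 1.3511
Total = 4.1595


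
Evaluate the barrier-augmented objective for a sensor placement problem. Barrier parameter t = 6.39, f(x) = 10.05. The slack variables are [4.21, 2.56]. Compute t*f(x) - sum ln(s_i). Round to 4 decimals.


Step 1: Compute log-barrier.
ln values: [1.4375, 0.94]
phi = -(1.4375 + 0.94) = -2.3775
Step 2: Compute augmented objective.
t*f(x) = 6.39*10.05 = 64.2195
Total = 64.2195 - 2.3775 = 61.842


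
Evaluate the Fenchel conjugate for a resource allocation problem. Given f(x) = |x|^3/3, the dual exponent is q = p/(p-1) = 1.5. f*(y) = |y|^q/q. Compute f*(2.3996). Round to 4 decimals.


The conjugate exponent q satisfies 1/p + 1/q = 1.
p = 3, so q = 3/(3 - 1) = 1.5
|y|^q = 2.3996^1.5 = 3.7171
f*(2.3996) = 3.7171 / 1.5 = 2.4781


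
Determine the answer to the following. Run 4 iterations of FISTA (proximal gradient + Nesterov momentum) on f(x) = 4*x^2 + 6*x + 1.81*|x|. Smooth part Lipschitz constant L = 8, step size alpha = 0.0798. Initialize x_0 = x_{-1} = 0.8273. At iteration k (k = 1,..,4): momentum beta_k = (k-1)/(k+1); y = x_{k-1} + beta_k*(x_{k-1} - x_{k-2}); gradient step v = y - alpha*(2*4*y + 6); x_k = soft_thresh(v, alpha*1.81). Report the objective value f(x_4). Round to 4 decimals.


FISTA on f(x) = 4*x^2 + 6*x + 1.81*|x|
L = 8, alpha = 0.0798
Iteration 1: beta = 0.0, y = 0.8273 + 0.0*(0.8273 - 0.8273) = 0.8273
  grad(y) = 12.6184, v = y - alpha*grad = -0.1796
  prox(v) = soft_thresh(-0.1796, 0.1444) = -0.0352
Iteration 2: beta = 0.3333, y = -0.0352 + 0.3333*(-0.0352 - 0.8273) = -0.3227
  grad(y) = 3.4183, v = y - alpha*grad = -0.5955
  prox(v) = soft_thresh(-0.5955, 0.1444) = -0.4511
Iteration 3: beta = 0.5, y = -0.4511 + 0.5*(-0.4511 + 0.0352) = -0.659
  grad(y) = 0.7282, v = y - alpha*grad = -0.7171
  prox(v) = soft_thresh(-0.7171, 0.1444) = -0.5726
Iteration 4: beta = 0.6, y = -0.5726 + 0.6*(-0.5726 + 0.4511) = -0.6456
  grad(y) = 0.8352, v = y - alpha*grad = -0.7123
  prox(v) = soft_thresh(-0.7123, 0.1444) = -0.5678
f(x_4) = 4*(-0.5678)^2 + 6*(-0.5678) + 1.81*|-0.5678| = -1.0895


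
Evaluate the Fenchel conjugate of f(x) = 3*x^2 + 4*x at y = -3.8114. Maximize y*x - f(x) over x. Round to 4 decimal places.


f*(y) = sup_x {y*x - a*x^2 - b*x} = sup_x {(y-b)*x - a*x^2}
FOC: (y - b) - 2a*x = 0 => x* = (y - b)/(2a)
x* = (-3.8114 - 4)/(2*3) = -1.3019
f*(-3.8114) = (y-b)^2/(4a) = (-3.8114 - 4)^2/(4*3)
= 61.018/12 = 5.0848


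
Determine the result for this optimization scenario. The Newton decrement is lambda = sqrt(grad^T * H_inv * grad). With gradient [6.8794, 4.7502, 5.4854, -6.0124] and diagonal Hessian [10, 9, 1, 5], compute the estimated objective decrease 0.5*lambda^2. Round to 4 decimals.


Step 1: H is diagonal, so H^(-1) * g = [0.6879, 0.5278, 5.4854, -1.2025].
Step 2: g^T H^(-1) g = sum_i g_i^2 / H_ii
  = (6.8794)^2/10 + (4.7502)^2/9 + (5.4854)^2/1 + (-6.0124)^2/5
  = 4.7326 + 2.5072 + 30.0896 + 7.2298 = 44.5592
Step 3: Objective decrease = 0.5 * g^T H^(-1) g = 22.2796


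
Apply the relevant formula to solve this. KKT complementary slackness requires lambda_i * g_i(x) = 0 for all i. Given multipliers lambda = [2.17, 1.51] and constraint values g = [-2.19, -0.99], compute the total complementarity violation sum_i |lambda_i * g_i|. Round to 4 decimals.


KKT complementary slackness check:
lambda_1 * g_1 = 2.17 * -2.19 = -4.7523
lambda_2 * g_2 = 1.51 * -0.99 = -1.4949
Total violation = 4.7523 + 1.4949 = 6.2472


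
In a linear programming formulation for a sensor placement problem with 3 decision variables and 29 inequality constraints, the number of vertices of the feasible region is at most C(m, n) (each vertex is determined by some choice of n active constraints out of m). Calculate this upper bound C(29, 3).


Each vertex corresponds to some choice of n active constraints out of m, so the number of vertices is at most C(m, n) = m! / (n!(m-n)!).
m = 29, n = 3
Numerator: 29 * 28 * 27
Denominator: 3! = 6
C(29, 3) = 3654


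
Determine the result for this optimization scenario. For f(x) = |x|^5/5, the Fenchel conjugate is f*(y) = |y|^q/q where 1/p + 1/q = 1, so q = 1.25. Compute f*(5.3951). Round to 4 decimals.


The conjugate exponent q satisfies 1/p + 1/q = 1.
p = 5, so q = 5/(5 - 1) = 1.25
|y|^q = 5.3951^1.25 = 8.2224
f*(5.3951) = 8.2224 / 1.25 = 6.5779


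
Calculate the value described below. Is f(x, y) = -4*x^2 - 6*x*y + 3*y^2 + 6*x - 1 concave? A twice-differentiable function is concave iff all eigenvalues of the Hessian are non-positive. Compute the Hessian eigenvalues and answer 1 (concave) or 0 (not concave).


The Hessian of f(x,y) = -4*x^2 - 6*x*y + 3*y^2 + 6*x - 1 is:
H = [[-8, -6], [-6, 6]]
Trace = -8 + 6 = -2
Determinant = -8*6 - (-6)^2 = -84
Discriminant = (-2)^2 - 4*-84 = 340.0
Eigenvalues: lambda_1 = -10.2195, lambda_2 = 8.2195
The function is not concave.

0


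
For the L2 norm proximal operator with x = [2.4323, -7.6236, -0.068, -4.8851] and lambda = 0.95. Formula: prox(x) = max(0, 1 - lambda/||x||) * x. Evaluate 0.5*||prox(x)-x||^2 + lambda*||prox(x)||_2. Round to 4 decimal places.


Step 1: Compute ||x||.
||x|| = 9.3757
Step 2: Compute scaling factor.
scale = max(0, 1 - 0.95/9.3757) = 0.8987
Step 3: prox(x) = [2.1858, -6.8511, -0.0611, -4.3901]
||prox(x)|| = 8.4257
Step 4: Proximal objective.
0.5*||prox-x||^2 = 0.4513
lambda*||prox|| = 8.0044
Total = 8.4557


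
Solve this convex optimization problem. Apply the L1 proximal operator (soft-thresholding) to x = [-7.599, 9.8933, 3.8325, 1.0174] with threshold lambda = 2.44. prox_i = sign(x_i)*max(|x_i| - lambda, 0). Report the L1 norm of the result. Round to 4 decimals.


Soft-thresholding with lambda = 2.44:
prox(-7.599) = sign(-7.599)*max(|-7.599| - 2.44, 0) = -5.159
prox(9.8933) = sign(9.8933)*max(|9.8933| - 2.44, 0) = 7.4533
prox(3.8325) = sign(3.8325)*max(|3.8325| - 2.44, 0) = 1.3925
prox(1.0174) = sign(1.0174)*max(|1.0174| - 2.44, 0) = 0.0
prox(x) = [-5.159, 7.4533, 1.3925, 0.0]
||prox(x)||_1 = 5.159 + 7.4533 + 1.3925 + 0.0 = 14.0048


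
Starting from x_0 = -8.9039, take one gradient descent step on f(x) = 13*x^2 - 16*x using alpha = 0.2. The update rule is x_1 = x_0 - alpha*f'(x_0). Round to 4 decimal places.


We compute the gradient at x_0 and apply the update.
f'(x) = 26*x - 16
f'(-8.9039) = 26*-8.9039 - 16 = -247.5014
x_1 = -8.9039 - 0.2*-247.5014 = 40.5964


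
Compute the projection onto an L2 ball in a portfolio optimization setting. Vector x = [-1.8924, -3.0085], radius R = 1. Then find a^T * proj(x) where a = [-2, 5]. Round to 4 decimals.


Step 1: Compute ||x|| (intermediates to 6 decimals).
||x|| = sqrt((-1.8924)^2 + (-3.0085)^2) = 3.554188
Step 2: Project.
Since ||x|| > R, scale = R/||x|| = 1/3.554188 = 0.281358, proj(x) = scale * x
proj(x) = [-0.532442, -0.846466]
Step 3: Dot product.
a^T * proj(x) = -2*(-0.532442) + 5*(-0.846466) = -3.1674


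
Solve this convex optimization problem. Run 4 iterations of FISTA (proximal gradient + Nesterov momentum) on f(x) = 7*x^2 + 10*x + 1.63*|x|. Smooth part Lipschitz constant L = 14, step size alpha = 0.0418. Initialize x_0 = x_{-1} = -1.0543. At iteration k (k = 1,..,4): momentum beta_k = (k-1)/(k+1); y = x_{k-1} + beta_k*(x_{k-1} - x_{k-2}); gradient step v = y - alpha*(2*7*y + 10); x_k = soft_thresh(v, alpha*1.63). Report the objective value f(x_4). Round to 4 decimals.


FISTA on f(x) = 7*x^2 + 10*x + 1.63*|x|
L = 14, alpha = 0.0418
Iteration 1: beta = 0.0, y = -1.0543 + 0.0*(-1.0543 + 1.0543) = -1.0543
  grad(y) = -4.7602, v = y - alpha*grad = -0.8553
  prox(v) = soft_thresh(-0.8553, 0.0681) = -0.7872
Iteration 2: beta = 0.3333, y = -0.7872 + 0.3333*(-0.7872 + 1.0543) = -0.6982
  grad(y) = 0.2259, v = y - alpha*grad = -0.7076
  prox(v) = soft_thresh(-0.7076, 0.0681) = -0.6395
Iteration 3: beta = 0.5, y = -0.6395 + 0.5*(-0.6395 + 0.7872) = -0.5656
  grad(y) = 2.0817, v = y - alpha*grad = -0.6526
  prox(v) = soft_thresh(-0.6526, 0.0681) = -0.5845
Iteration 4: beta = 0.6, y = -0.5845 + 0.6*(-0.5845 + 0.6395) = -0.5515
  grad(y) = 2.2792, v = y - alpha*grad = -0.6468
  prox(v) = soft_thresh(-0.6468, 0.0681) = -0.5786
f(x_4) = 7*(-0.5786)^2 + 10*(-0.5786) + 1.63*|-0.5786| = -2.4994


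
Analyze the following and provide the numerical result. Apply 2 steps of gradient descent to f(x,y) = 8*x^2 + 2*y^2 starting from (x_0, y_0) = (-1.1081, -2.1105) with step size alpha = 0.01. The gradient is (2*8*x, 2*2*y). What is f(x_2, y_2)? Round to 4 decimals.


Gradient descent on f(x,y) = 8*x^2 + 2*y^2.
Starting point: (-1.1081, -2.1105), alpha = 0.01
Step 1: grad_x = 2*8*-1.1081 = -17.7296, grad_y = 2*2*-2.1105 = -8.442
  x_1 = -1.1081 - 0.01*-17.7296 = -0.9308
  y_1 = -2.1105 - 0.01*-8.442 = -2.0261
Step 2: grad_x = 2*8*-0.9308 = -14.8929, grad_y = 2*2*-2.0261 = -8.1043
  x_2 = -0.9308 - 0.01*-14.8929 = -0.7819
  y_2 = -2.0261 - 0.01*-8.1043 = -1.945
f(-0.7819, -1.945) = 8*(-0.7819)^2 + 2*(-1.945)^2 = 12.457


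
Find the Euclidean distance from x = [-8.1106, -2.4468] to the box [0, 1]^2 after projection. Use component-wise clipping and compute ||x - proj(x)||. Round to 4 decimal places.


Project each component onto [0, 1].
clip(-8.1106) = 0.0, clip(-2.4468) = 0.0
Projection = [0.0, 0.0]
Squared diffs: [65.7818, 5.9868]
Distance = sqrt(71.7686) = 8.4716


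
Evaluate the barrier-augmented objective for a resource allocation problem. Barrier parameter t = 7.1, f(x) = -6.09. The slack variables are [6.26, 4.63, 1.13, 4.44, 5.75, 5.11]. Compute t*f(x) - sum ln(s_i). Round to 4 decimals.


Step 1: Compute log-barrier.
ln values: [1.8342, 1.5326, 0.1222, 1.4907, 1.7492, 1.6312]
phi = -(1.8342 + 1.5326 + 0.1222 + 1.4907 + 1.7492 + 1.6312) = -8.36
Step 2: Compute augmented objective.
t*f(x) = 7.1*-6.09 = -43.239
Total = -43.239 - 8.36 = -51.599


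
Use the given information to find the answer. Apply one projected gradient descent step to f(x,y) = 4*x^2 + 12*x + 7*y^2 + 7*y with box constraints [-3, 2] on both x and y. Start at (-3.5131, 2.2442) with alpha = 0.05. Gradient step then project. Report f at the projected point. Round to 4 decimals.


Step 1: Compute gradient at (-3.5131, 2.2442).
grad_x = 2*4*-3.5131 + 12 = -16.1048
grad_y = 2*7*2.2442 + 7 = 38.4188
Step 2: Gradient step.
x_raw = -3.5131 - 0.05*-16.1048 = -2.7079
y_raw = 2.2442 - 0.05*38.4188 = 0.3233
Step 3: Project onto [-3, 2].
x_proj = clip(-2.7079) = -2.7079
y_proj = clip(0.3233) = 0.3233
Step 4: Evaluate f.
f(-2.7079, 0.3233) = -0.17


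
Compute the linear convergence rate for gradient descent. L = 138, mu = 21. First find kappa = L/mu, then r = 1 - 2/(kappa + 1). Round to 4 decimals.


Step 1: Compute the condition number.
kappa = L/mu = 138/21 = 6.5714
Step 2: Compute the convergence rate.
r = 1 - 2/(kappa + 1) = 1 - 2*mu/(L + mu) = (L - mu)/(L + mu) = 117/159 = 0.7358


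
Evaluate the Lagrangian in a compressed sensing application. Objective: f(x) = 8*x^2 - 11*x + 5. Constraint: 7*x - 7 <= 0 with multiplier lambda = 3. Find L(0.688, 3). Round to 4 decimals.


Step 1: Evaluate f(x).
f(0.688) = 8*0.688^2 - 11*0.688 + 5 = 1.2188
Step 2: Evaluate g(x).
g(0.688) = 7*0.688 - 7 = -2.184
Step 3: Compute Lagrangian.
L = 1.2188 + 3*-2.184 = -5.3332


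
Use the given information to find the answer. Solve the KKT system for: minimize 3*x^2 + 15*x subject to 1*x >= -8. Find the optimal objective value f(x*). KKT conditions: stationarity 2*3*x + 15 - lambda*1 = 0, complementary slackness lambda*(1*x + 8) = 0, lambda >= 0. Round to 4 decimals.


Step 1: Try lambda = 0 (constraint inactive).
Stationarity: 2*3*x + 15 = 0
x* = -15/(2*3) = -2.5
Check constraint: 1*-2.5 = -2.5 >= -8 -- satisfied.
Step 2: Compute optimal value.
f(x*) = 3*(-2.5)^2 + 15*(-2.5) = -18.75


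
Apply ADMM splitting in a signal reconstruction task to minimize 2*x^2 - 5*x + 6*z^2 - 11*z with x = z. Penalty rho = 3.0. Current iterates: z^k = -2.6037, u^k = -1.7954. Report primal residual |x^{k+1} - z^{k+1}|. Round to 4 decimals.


ADMM iteration with rho = 3.0, z^k = -2.6037, u^k = -1.7954
Step 1: x-update.
Minimize 2*x^2 - 5*x + (3.0/2)*(x + 2.6037 - 1.7954)^2
FOC: (2*2 + 3.0)*x = 5 + 3.0*(-2.6037 + 1.7954)
x^{k+1} = 0.3679
Step 2: z-update.
Minimize 6*z^2 - 11*z + (3.0/2)*(0.3679 - z - 1.7954)^2
FOC: (2*6 + 3.0)*z = 11 + 3.0*(0.3679 - 1.7954)
z^{k+1} = 0.4478
Step 3: u-update.
u^{k+1} = -1.7954 + 0.3679 - 0.4478 = -1.8754
Step 4: Primal residual = |0.3679 - 0.4478| = 0.08


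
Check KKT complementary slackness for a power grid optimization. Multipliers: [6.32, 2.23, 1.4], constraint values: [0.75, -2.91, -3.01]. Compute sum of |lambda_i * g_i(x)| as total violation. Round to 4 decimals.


KKT complementary slackness check:
lambda_1 * g_1 = 6.32 * 0.75 = 4.74
lambda_2 * g_2 = 2.23 * -2.91 = -6.4893
lambda_3 * g_3 = 1.4 * -3.01 = -4.214
Total violation = 4.74 + 6.4893 + 4.214 = 15.4433


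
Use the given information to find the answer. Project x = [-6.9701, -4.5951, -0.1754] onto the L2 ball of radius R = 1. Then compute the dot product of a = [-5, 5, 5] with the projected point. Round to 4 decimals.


Step 1: Compute ||x|| (intermediates to 6 decimals).
||x|| = sqrt((-6.9701)^2 + (-4.5951)^2 + (-0.1754)^2) = 8.35033
Step 2: Project.
Since ||x|| > R, scale = R/||x|| = 1/8.35033 = 0.119756, proj(x) = scale * x
proj(x) = [-0.834711, -0.550291, -0.021005]
Step 3: Dot product.
a^T * proj(x) = -5*(-0.834711) + 5*(-0.550291) + 5*(-0.021005) = 1.3171


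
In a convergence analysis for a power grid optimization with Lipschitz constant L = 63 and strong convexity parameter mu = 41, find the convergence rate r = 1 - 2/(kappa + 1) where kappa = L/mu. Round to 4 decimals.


Step 1: Compute the condition number.
kappa = L/mu = 63/41 = 1.5366
Step 2: Compute the convergence rate.
r = 1 - 2/(kappa + 1) = 1 - 2*mu/(L + mu) = (L - mu)/(L + mu) = 22/104 = 0.2115


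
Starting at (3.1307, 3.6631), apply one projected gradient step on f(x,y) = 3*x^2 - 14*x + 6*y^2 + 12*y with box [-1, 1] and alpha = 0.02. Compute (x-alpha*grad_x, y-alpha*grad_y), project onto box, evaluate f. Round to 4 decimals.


Step 1: Compute gradient at (3.1307, 3.6631).
grad_x = 2*3*3.1307 - 14 = 4.7842
grad_y = 2*6*3.6631 + 12 = 55.9572
Step 2: Gradient step.
x_raw = 3.1307 - 0.02*4.7842 = 3.035
y_raw = 3.6631 - 0.02*55.9572 = 2.544
Step 3: Project onto [-1, 1].
x_proj = clip(3.035) = 1.0
y_proj = clip(2.544) = 1.0
Step 4: Evaluate f.
f(1.0, 1.0) = 7.0


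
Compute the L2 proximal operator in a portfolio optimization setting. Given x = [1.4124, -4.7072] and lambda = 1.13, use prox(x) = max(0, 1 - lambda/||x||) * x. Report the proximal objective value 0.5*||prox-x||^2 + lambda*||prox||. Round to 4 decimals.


Step 1: Compute ||x||.
||x|| = 4.9145
Step 2: Compute scaling factor.
scale = max(0, 1 - 1.13/4.9145) = 0.7701
Step 3: prox(x) = [1.0876, -3.6249]
||prox(x)|| = 3.7845
Step 4: Proximal objective.
0.5*||prox-x||^2 = 0.6385
lambda*||prox|| = 4.2765
Total = 4.915


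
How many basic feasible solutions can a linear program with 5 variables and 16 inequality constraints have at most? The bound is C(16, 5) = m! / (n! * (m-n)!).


Each vertex corresponds to some choice of n active constraints out of m, so the number of vertices is at most C(m, n) = m! / (n!(m-n)!).
m = 16, n = 5
Numerator: 16 * 15 * 14 * 13 * 12
Denominator: 5! = 120
C(16, 5) = 4368


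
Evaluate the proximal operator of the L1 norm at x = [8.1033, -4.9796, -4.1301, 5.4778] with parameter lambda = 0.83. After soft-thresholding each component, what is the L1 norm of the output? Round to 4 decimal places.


Soft-thresholding with lambda = 0.83:
prox(8.1033) = sign(8.1033)*max(|8.1033| - 0.83, 0) = 7.2733
prox(-4.9796) = sign(-4.9796)*max(|-4.9796| - 0.83, 0) = -4.1496
prox(-4.1301) = sign(-4.1301)*max(|-4.1301| - 0.83, 0) = -3.3001
prox(5.4778) = sign(5.4778)*max(|5.4778| - 0.83, 0) = 4.6478
prox(x) = [7.2733, -4.1496, -3.3001, 4.6478]
||prox(x)||_1 = 7.2733 + 4.1496 + 3.3001 + 4.6478 = 19.3708


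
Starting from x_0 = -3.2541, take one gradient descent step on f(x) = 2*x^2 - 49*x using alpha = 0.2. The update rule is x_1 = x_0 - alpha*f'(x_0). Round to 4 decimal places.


We compute the gradient at x_0 and apply the update.
f'(x) = 4*x - 49
f'(-3.2541) = 4*-3.2541 - 49 = -62.0164
x_1 = -3.2541 - 0.2*-62.0164 = 9.1492


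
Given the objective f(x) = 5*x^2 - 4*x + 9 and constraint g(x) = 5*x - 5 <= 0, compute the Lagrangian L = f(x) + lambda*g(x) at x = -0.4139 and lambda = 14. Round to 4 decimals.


Step 1: Evaluate f(x).
f(-0.4139) = 5*(-0.4139)^2 - 4*(-0.4139) + 9 = 11.5122
Step 2: Evaluate g(x).
g(-0.4139) = 5*-0.4139 - 5 = -7.0695
Step 3: Compute Lagrangian.
L = 11.5122 + 14*-7.0695 = -87.4608


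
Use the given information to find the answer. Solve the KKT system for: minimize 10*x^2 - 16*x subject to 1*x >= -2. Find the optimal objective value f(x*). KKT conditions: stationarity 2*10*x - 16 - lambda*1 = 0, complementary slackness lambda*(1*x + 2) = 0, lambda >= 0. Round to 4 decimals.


Step 1: Try lambda = 0 (constraint inactive).
Stationarity: 2*10*x - 16 = 0
x* = 16/(2*10) = 0.8
Check constraint: 1*0.8 = 0.8 >= -2 -- satisfied.
Step 2: Compute optimal value.
f(x*) = 10*0.8^2 - 16*0.8 = -6.4


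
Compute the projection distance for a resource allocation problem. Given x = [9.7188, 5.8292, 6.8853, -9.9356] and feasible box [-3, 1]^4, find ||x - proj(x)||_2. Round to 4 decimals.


Project each component onto [-3, 1].
clip(9.7188) = 1.0, clip(5.8292) = 1.0, clip(6.8853) = 1.0, clip(-9.9356) = -3.0
Projection = [1.0, 1.0, 1.0, -3.0]
Squared diffs: [76.0175, 23.3212, 34.6368, 48.1025]
Distance = sqrt(182.078) = 13.4936


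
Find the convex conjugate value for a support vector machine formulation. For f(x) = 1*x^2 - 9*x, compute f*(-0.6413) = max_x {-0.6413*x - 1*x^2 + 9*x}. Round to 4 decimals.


f*(y) = sup_x {y*x - a*x^2 - b*x} = sup_x {(y-b)*x - a*x^2}
FOC: (y - b) - 2a*x = 0 => x* = (y - b)/(2a)
x* = (-0.6413 + 9)/(2*1) = 4.1794
f*(-0.6413) = (y-b)^2/(4a) = (-0.6413 + 9)^2/(4*1)
= 69.8679/4 = 17.467


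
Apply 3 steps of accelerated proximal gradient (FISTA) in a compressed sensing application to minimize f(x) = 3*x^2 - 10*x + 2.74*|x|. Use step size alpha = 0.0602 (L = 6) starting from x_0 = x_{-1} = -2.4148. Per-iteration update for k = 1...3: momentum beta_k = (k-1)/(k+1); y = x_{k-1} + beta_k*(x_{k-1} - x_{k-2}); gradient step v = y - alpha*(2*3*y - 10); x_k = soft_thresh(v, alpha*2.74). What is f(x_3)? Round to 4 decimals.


FISTA on f(x) = 3*x^2 - 10*x + 2.74*|x|
L = 6, alpha = 0.0602
Iteration 1: beta = 0.0, y = -2.4148 + 0.0*(-2.4148 + 2.4148) = -2.4148
  grad(y) = -24.4888, v = y - alpha*grad = -0.9406
  prox(v) = soft_thresh(-0.9406, 0.1649) = -0.7756
Iteration 2: beta = 0.3333, y = -0.7756 + 0.3333*(-0.7756 + 2.4148) = -0.2292
  grad(y) = -11.3754, v = y - alpha*grad = 0.4556
  prox(v) = soft_thresh(0.4556, 0.1649) = 0.2906
Iteration 3: beta = 0.5, y = 0.2906 + 0.5*(0.2906 + 0.7756) = 0.8237
  grad(y) = -5.0576, v = y - alpha*grad = 1.1282
  prox(v) = soft_thresh(1.1282, 0.1649) = 0.9633
f(x_3) = 3*0.9633^2 - 10*0.9633 + 2.74*|0.9633| = -4.2097


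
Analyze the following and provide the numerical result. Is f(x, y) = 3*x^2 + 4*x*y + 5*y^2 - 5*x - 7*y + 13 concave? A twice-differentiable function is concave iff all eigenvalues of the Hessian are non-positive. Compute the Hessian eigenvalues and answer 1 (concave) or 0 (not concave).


The Hessian of f(x,y) = 3*x^2 + 4*x*y + 5*y^2 - 5*x - 7*y + 13 is:
H = [[6, 4], [4, 10]]
Trace = 6 + 10 = 16
Determinant = 6*10 - (4)^2 = 44
Discriminant = (16)^2 - 4*44 = 80.0
Eigenvalues: lambda_1 = 3.5279, lambda_2 = 12.4721
The function is not concave.

0


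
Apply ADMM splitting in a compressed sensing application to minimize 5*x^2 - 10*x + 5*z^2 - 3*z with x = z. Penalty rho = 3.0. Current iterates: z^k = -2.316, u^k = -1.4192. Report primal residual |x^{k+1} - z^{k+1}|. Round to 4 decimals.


ADMM iteration with rho = 3.0, z^k = -2.316, u^k = -1.4192
Step 1: x-update.
Minimize 5*x^2 - 10*x + (3.0/2)*(x + 2.316 - 1.4192)^2
FOC: (2*5 + 3.0)*x = 10 + 3.0*(-2.316 + 1.4192)
x^{k+1} = 0.5623
Step 2: z-update.
Minimize 5*z^2 - 3*z + (3.0/2)*(0.5623 - z - 1.4192)^2
FOC: (2*5 + 3.0)*z = 3 + 3.0*(0.5623 - 1.4192)
z^{k+1} = 0.033
Step 3: u-update.
u^{k+1} = -1.4192 + 0.5623 - 0.033 = -0.8899
Step 4: Primal residual = |0.5623 - 0.033| = 0.5293


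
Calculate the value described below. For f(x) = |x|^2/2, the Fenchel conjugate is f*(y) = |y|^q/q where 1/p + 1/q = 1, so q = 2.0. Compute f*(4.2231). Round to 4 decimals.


The conjugate exponent q satisfies 1/p + 1/q = 1.
p = 2, so q = 2/(2 - 1) = 2.0
|y|^q = 4.2231^2.0 = 17.8346
f*(4.2231) = 17.8346 / 2.0 = 8.9173


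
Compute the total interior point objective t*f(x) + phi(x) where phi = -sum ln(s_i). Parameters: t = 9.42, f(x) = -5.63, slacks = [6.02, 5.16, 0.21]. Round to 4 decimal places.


Step 1: Compute log-barrier.
ln values: [1.7951, 1.6409, -1.5606]
phi = -(1.7951 + 1.6409 - 1.5606) = -1.8754
Step 2: Compute augmented objective.
t*f(x) = 9.42*-5.63 = -53.0346
Total = -53.0346 - 1.8754 = -54.91


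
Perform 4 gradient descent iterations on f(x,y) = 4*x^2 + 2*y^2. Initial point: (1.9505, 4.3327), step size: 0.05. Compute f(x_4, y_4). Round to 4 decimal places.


Gradient descent on f(x,y) = 4*x^2 + 2*y^2.
Starting point: (1.9505, 4.3327), alpha = 0.05
Step 1: grad_x = 2*4*1.9505 = 15.604, grad_y = 2*2*4.3327 = 17.3308
  x_1 = 1.9505 - 0.05*15.604 = 1.1703
  y_1 = 4.3327 - 0.05*17.3308 = 3.4662
Step 2: grad_x = 2*4*1.1703 = 9.3624, grad_y = 2*2*3.4662 = 13.8646
  x_2 = 1.1703 - 0.05*9.3624 = 0.7022
  y_2 = 3.4662 - 0.05*13.8646 = 2.7729
Step 3: grad_x = 2*4*0.7022 = 5.6174, grad_y = 2*2*2.7729 = 11.0917
  x_3 = 0.7022 - 0.05*5.6174 = 0.4213
  y_3 = 2.7729 - 0.05*11.0917 = 2.2183
Step 4: grad_x = 2*4*0.4213 = 3.3705, grad_y = 2*2*2.2183 = 8.8734
  x_4 = 0.4213 - 0.05*3.3705 = 0.2528
  y_4 = 2.2183 - 0.05*8.8734 = 1.7747
f(0.2528, 1.7747) = 4*0.2528^2 + 2*1.7747^2 = 6.5545


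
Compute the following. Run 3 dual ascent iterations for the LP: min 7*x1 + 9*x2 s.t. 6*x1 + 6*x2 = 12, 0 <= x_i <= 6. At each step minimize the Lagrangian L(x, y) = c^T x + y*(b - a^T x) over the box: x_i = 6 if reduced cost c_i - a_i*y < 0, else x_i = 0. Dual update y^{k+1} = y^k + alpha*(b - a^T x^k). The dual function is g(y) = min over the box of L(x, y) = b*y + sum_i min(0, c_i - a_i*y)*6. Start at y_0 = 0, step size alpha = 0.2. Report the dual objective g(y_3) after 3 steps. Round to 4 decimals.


Dual ascent for LP: min 7*x1 + 9*x2, 6*x1 + 6*x2 = 12, 0 <= x_i <= 6
Step 1: y^k = 0.0, reduced costs: (7.0, 9.0)
  x^k = (0.0, 0.0), subgradient = b - a^T x = 12.0
  y^{k+1} = 0.0 + 0.2*12.0 = 2.4
Step 2: y^k = 2.4, reduced costs: (-7.4, -5.4)
  x^k = (6.0, 6.0), subgradient = b - a^T x = -60.0
  y^{k+1} = 2.4 + 0.2*-60.0 = -9.6
Step 3: y^k = -9.6, reduced costs: (64.6, 66.6)
  x^k = (0.0, 0.0), subgradient = b - a^T x = 12.0
  y^{k+1} = -9.6 + 0.2*12.0 = -7.2
Dual objective at y_3 = -7.2: reduced costs (50.2, 52.2), box minimizer x = (0.0, 0.0)
g(y_3) = b*y + (c1 - a1*y)*x1 + (c2 - a2*y)*x2 = 12*(-7.2) + 50.2*0.0 + 52.2*0.0 = -86.4 + 0.0 + 0.0 = -86.4


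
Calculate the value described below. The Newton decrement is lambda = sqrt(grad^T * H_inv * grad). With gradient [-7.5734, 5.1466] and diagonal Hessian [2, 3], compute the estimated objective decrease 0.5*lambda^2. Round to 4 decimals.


Step 1: H is diagonal, so H^(-1) * g = [-3.7867, 1.7155].
Step 2: g^T H^(-1) g = sum_i g_i^2 / H_ii
  = (-7.5734)^2/2 + (5.1466)^2/3
  = 28.6782 + 8.8292 = 37.5074
Step 3: Objective decrease = 0.5 * g^T H^(-1) g = 18.7537


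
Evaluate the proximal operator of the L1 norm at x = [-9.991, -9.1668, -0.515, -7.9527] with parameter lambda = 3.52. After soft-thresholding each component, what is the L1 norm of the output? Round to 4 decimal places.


Soft-thresholding with lambda = 3.52:
prox(-9.991) = sign(-9.991)*max(|-9.991| - 3.52, 0) = -6.471
prox(-9.1668) = sign(-9.1668)*max(|-9.1668| - 3.52, 0) = -5.6468
prox(-0.515) = sign(-0.515)*max(|-0.515| - 3.52, 0) = 0.0
prox(-7.9527) = sign(-7.9527)*max(|-7.9527| - 3.52, 0) = -4.4327
prox(x) = [-6.471, -5.6468, 0.0, -4.4327]
||prox(x)||_1 = 6.471 + 5.6468 + 0.0 + 4.4327 = 16.5505


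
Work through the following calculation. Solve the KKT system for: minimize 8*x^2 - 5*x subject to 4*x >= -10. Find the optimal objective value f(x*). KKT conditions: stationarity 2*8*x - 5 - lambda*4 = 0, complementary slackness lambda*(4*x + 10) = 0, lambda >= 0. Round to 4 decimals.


Step 1: Try lambda = 0 (constraint inactive).
Stationarity: 2*8*x - 5 = 0
x* = 5/(2*8) = 0.3125
Check constraint: 4*0.3125 = 1.25 >= -10 -- satisfied.
Step 2: Compute optimal value.
f(x*) = 8*0.3125^2 - 5*0.3125 = -0.7813


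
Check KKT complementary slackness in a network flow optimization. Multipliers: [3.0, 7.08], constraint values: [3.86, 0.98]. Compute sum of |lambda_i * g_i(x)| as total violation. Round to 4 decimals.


KKT complementary slackness check:
lambda_1 * g_1 = 3.0 * 3.86 = 11.58
lambda_2 * g_2 = 7.08 * 0.98 = 6.9384
Total violation = 11.58 + 6.9384 = 18.5184


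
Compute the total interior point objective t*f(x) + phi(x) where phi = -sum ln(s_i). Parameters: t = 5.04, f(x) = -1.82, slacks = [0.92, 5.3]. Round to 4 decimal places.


Step 1: Compute log-barrier.
ln values: [-0.0834, 1.6677]
phi = -(-0.0834 + 1.6677) = -1.5843
Step 2: Compute augmented objective.
t*f(x) = 5.04*-1.82 = -9.1728
Total = -9.1728 - 1.5843 = -10.7571


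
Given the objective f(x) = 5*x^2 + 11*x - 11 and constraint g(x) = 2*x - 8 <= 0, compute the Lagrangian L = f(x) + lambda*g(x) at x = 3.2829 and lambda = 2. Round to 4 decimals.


Step 1: Evaluate f(x).
f(3.2829) = 5*3.2829^2 + 11*3.2829 - 11 = 78.9991
Step 2: Evaluate g(x).
g(3.2829) = 2*3.2829 - 8 = -1.4342
Step 3: Compute Lagrangian.
L = 78.9991 + 2*-1.4342 = 76.1307


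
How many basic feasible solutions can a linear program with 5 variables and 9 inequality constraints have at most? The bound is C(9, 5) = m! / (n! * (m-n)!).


Each vertex corresponds to some choice of n active constraints out of m, so the number of vertices is at most C(m, n) = m! / (n!(m-n)!).
m = 9, n = 5
Numerator: 9 * 8 * 7 * 6 * 5
Denominator: 5! = 120
C(9, 5) = 126


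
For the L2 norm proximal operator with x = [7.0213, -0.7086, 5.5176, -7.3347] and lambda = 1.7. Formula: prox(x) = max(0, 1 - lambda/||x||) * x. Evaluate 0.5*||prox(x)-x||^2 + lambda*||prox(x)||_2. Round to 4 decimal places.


Step 1: Compute ||x||.
||x|| = 11.5777
Step 2: Compute scaling factor.
scale = max(0, 1 - 1.7/11.5777) = 0.8532
Step 3: prox(x) = [5.9903, -0.6046, 4.7074, -6.2577]
||prox(x)|| = 9.8777
Step 4: Proximal objective.
0.5*||prox-x||^2 = 1.445
lambda*||prox|| = 16.7921
Total = 18.237


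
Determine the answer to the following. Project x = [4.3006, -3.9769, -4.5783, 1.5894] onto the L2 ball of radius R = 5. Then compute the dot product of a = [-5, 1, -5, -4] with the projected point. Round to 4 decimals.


Step 1: Compute ||x|| (intermediates to 6 decimals).
||x|| = sqrt(4.3006^2 + (-3.9769)^2 + (-4.5783)^2 + 1.5894^2) = 7.602494
Step 2: Project.
Since ||x|| > R, scale = R/||x|| = 5/7.602494 = 0.657679, proj(x) = scale * x
proj(x) = [2.828414, -2.615524, -3.011052, 1.045315]
Step 3: Dot product.
a^T * proj(x) = -5*2.828414 + 1*(-2.615524) - 5*(-3.011052) - 4*1.045315 = -5.8836


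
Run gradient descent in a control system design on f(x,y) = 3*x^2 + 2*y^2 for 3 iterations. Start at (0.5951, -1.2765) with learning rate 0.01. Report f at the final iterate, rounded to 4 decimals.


Gradient descent on f(x,y) = 3*x^2 + 2*y^2.
Starting point: (0.5951, -1.2765), alpha = 0.01
Step 1: grad_x = 2*3*0.5951 = 3.5706, grad_y = 2*2*-1.2765 = -5.106
  x_1 = 0.5951 - 0.01*3.5706 = 0.5594
  y_1 = -1.2765 - 0.01*-5.106 = -1.2254
Step 2: grad_x = 2*3*0.5594 = 3.3564, grad_y = 2*2*-1.2254 = -4.9018
  x_2 = 0.5594 - 0.01*3.3564 = 0.5258
  y_2 = -1.2254 - 0.01*-4.9018 = -1.1764
Step 3: grad_x = 2*3*0.5258 = 3.155, grad_y = 2*2*-1.1764 = -4.7057
  x_3 = 0.5258 - 0.01*3.155 = 0.4943
  y_3 = -1.1764 - 0.01*-4.7057 = -1.1294
f(0.4943, -1.1294) = 3*0.4943^2 + 2*(-1.1294)^2 = 3.2839


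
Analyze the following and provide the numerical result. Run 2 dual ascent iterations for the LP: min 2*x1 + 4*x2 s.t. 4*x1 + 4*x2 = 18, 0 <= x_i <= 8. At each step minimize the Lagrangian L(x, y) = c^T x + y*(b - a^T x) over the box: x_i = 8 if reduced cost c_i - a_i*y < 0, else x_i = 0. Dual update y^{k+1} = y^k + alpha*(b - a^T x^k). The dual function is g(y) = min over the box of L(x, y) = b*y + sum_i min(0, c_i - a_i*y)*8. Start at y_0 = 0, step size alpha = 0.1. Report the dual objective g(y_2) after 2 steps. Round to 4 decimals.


Dual ascent for LP: min 2*x1 + 4*x2, 4*x1 + 4*x2 = 18, 0 <= x_i <= 8
Step 1: y^k = 0.0, reduced costs: (2.0, 4.0)
  x^k = (0.0, 0.0), subgradient = b - a^T x = 18.0
  y^{k+1} = 0.0 + 0.1*18.0 = 1.8
Step 2: y^k = 1.8, reduced costs: (-5.2, -3.2)
  x^k = (8.0, 8.0), subgradient = b - a^T x = -46.0
  y^{k+1} = 1.8 + 0.1*-46.0 = -2.8
Dual objective at y_2 = -2.8: reduced costs (13.2, 15.2), box minimizer x = (0.0, 0.0)
g(y_2) = b*y + (c1 - a1*y)*x1 + (c2 - a2*y)*x2 = 18*(-2.8) + 13.2*0.0 + 15.2*0.0 = -50.4 + 0.0 + 0.0 = -50.4


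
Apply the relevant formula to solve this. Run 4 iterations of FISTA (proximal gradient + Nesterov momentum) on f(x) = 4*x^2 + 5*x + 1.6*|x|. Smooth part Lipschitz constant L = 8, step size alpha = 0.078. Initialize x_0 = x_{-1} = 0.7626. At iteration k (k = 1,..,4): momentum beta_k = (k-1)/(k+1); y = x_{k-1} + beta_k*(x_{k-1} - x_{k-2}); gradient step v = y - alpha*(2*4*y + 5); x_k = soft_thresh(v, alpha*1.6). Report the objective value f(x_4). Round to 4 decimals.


FISTA on f(x) = 4*x^2 + 5*x + 1.6*|x|
L = 8, alpha = 0.078
Iteration 1: beta = 0.0, y = 0.7626 + 0.0*(0.7626 - 0.7626) = 0.7626
  grad(y) = 11.1008, v = y - alpha*grad = -0.1033
  prox(v) = soft_thresh(-0.1033, 0.1248) = 0.0
Iteration 2: beta = 0.3333, y = 0.0 + 0.3333*(0.0 - 0.7626) = -0.2542
  grad(y) = 2.9664, v = y - alpha*grad = -0.4856
  prox(v) = soft_thresh(-0.4856, 0.1248) = -0.3608
Iteration 3: beta = 0.5, y = -0.3608 + 0.5*(-0.3608 - 0.0) = -0.5412
  grad(y) = 0.6706, v = y - alpha*grad = -0.5935
  prox(v) = soft_thresh(-0.5935, 0.1248) = -0.4687
Iteration 4: beta = 0.6, y = -0.4687 + 0.6*(-0.4687 + 0.3608) = -0.5334
  grad(y) = 0.7326, v = y - alpha*grad = -0.5906
  prox(v) = soft_thresh(-0.5906, 0.1248) = -0.4658
f(x_4) = 4*(-0.4658)^2 + 5*(-0.4658) + 1.6*|-0.4658| = -0.7159


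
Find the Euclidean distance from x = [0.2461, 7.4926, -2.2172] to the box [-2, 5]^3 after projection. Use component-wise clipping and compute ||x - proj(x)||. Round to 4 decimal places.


Project each component onto [-2, 5].
clip(0.2461) = 0.2461, clip(7.4926) = 5.0, clip(-2.2172) = -2.0
Projection = [0.2461, 5.0, -2.0]
Squared diffs: [0.0, 6.2131, 0.0472]
Distance = sqrt(6.2603) = 2.502


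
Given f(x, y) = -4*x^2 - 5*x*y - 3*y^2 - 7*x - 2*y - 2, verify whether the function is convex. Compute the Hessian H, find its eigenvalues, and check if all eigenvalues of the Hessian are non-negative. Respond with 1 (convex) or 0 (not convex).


The Hessian of f(x,y) = -4*x^2 - 5*x*y - 3*y^2 - 7*x - 2*y - 2 is:
H = [[-8, -5], [-5, -6]]
Trace = -8 - 6 = -14
Determinant = -8*-6 - (-5)^2 = 23
Discriminant = (-14)^2 - 4*23 = 104.0
Eigenvalues: lambda_1 = -12.099, lambda_2 = -1.901
The function is not convex.

0


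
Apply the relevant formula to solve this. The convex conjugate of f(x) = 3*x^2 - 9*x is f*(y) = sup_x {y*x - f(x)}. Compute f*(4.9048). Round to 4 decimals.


f*(y) = sup_x {y*x - a*x^2 - b*x} = sup_x {(y-b)*x - a*x^2}
FOC: (y - b) - 2a*x = 0 => x* = (y - b)/(2a)
x* = (4.9048 + 9)/(2*3) = 2.3175
f*(4.9048) = (y-b)^2/(4a) = (4.9048 + 9)^2/(4*3)
= 193.3435/12 = 16.112


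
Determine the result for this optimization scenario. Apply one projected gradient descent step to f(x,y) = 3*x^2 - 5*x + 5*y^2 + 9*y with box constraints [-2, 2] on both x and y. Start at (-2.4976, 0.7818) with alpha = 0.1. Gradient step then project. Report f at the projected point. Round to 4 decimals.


Step 1: Compute gradient at (-2.4976, 0.7818).
grad_x = 2*3*-2.4976 - 5 = -19.9856
grad_y = 2*5*0.7818 + 9 = 16.818
Step 2: Gradient step.
x_raw = -2.4976 - 0.1*-19.9856 = -0.499
y_raw = 0.7818 - 0.1*16.818 = -0.9
Step 3: Project onto [-2, 2].
x_proj = clip(-0.499) = -0.499
y_proj = clip(-0.9) = -0.9
Step 4: Evaluate f.
f(-0.499, -0.9) = -0.8077


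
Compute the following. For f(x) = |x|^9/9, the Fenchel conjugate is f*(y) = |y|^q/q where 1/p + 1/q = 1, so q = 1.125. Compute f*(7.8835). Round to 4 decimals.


The conjugate exponent q satisfies 1/p + 1/q = 1.
p = 9, so q = 9/(9 - 1) = 1.125
|y|^q = 7.8835^1.125 = 10.2049
f*(7.8835) = 10.2049 / 1.125 = 9.071


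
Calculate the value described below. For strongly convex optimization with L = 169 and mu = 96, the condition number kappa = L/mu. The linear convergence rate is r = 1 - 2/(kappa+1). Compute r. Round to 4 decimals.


Step 1: Compute the condition number.
kappa = L/mu = 169/96 = 1.7604
Step 2: Compute the convergence rate.
r = 1 - 2/(kappa + 1) = 1 - 2*mu/(L + mu) = (L - mu)/(L + mu) = 73/265 = 0.2755


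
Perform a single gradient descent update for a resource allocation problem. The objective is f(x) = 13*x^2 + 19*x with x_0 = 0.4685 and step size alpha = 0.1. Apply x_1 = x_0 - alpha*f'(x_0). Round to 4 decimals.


We compute the gradient at x_0 and apply the update.
f'(x) = 26*x + 19
f'(0.4685) = 26*0.4685 + 19 = 31.181
x_1 = 0.4685 - 0.1*31.181 = -2.6496


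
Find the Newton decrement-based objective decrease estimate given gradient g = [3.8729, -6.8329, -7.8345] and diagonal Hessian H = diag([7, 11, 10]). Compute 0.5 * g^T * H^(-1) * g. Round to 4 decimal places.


Step 1: H is diagonal, so H^(-1) * g = [0.5533, -0.6212, -0.7835].
Step 2: g^T H^(-1) g = sum_i g_i^2 / H_ii
  = (3.8729)^2/7 + (-6.8329)^2/11 + (-7.8345)^2/10
  = 2.1428 + 4.2444 + 6.1379 = 12.5251
Step 3: Objective decrease = 0.5 * g^T H^(-1) g = 6.2626


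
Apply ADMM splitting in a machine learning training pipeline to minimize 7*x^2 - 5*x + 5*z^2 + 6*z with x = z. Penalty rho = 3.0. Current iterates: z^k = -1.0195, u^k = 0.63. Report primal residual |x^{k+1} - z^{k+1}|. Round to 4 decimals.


ADMM iteration with rho = 3.0, z^k = -1.0195, u^k = 0.63
Step 1: x-update.
Minimize 7*x^2 - 5*x + (3.0/2)*(x + 1.0195 + 0.63)^2
FOC: (2*7 + 3.0)*x = 5 + 3.0*(-1.0195 - 0.63)
x^{k+1} = 0.003
Step 2: z-update.
Minimize 5*z^2 + 6*z + (3.0/2)*(0.003 - z + 0.63)^2
FOC: (2*5 + 3.0)*z = -6 + 3.0*(0.003 + 0.63)
z^{k+1} = -0.3155
Step 3: u-update.
u^{k+1} = 0.63 + 0.003 + 0.3155 = 0.9485
Step 4: Primal residual = |0.003 + 0.3155| = 0.3185


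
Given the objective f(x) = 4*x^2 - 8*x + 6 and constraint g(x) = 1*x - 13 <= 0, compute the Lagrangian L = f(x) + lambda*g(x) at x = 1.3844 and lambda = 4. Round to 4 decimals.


Step 1: Evaluate f(x).
f(1.3844) = 4*1.3844^2 - 8*1.3844 + 6 = 2.5911
Step 2: Evaluate g(x).
g(1.3844) = 1*1.3844 - 13 = -11.6156
Step 3: Compute Lagrangian.
L = 2.5911 + 4*-11.6156 = -43.8713


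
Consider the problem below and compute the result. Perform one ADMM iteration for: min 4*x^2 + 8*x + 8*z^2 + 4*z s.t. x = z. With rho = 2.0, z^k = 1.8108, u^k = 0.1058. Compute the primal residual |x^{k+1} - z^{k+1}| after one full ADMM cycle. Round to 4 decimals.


ADMM iteration with rho = 2.0, z^k = 1.8108, u^k = 0.1058
Step 1: x-update.
Minimize 4*x^2 + 8*x + (2.0/2)*(x - 1.8108 + 0.1058)^2
FOC: (2*4 + 2.0)*x = -8 + 2.0*(1.8108 - 0.1058)
x^{k+1} = -0.459
Step 2: z-update.
Minimize 8*z^2 + 4*z + (2.0/2)*(-0.459 - z + 0.1058)^2
FOC: (2*8 + 2.0)*z = -4 + 2.0*(-0.459 + 0.1058)
z^{k+1} = -0.2615
Step 3: u-update.
u^{k+1} = 0.1058 - 0.459 + 0.2615 = -0.0917
Step 4: Primal residual = |-0.459 + 0.2615| = 0.1975


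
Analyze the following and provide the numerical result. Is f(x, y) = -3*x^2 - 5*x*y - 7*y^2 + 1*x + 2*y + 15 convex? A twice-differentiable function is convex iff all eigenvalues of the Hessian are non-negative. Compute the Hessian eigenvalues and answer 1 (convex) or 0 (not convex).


The Hessian of f(x,y) = -3*x^2 - 5*x*y - 7*y^2 + 1*x + 2*y + 15 is:
H = [[-6, -5], [-5, -14]]
Trace = -6 - 14 = -20
Determinant = -6*-14 - (-5)^2 = 59
Discriminant = (-20)^2 - 4*59 = 164.0
Eigenvalues: lambda_1 = -16.4031, lambda_2 = -3.5969
The function is not convex.

0


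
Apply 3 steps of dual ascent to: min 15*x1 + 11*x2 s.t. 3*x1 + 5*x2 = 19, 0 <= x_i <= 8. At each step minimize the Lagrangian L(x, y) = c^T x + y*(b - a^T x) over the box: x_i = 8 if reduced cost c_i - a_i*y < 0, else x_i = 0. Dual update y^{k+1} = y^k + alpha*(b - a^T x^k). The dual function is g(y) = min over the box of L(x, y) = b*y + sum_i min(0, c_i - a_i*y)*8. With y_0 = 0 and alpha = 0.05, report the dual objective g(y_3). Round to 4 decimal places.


Dual ascent for LP: min 15*x1 + 11*x2, 3*x1 + 5*x2 = 19, 0 <= x_i <= 8
Step 1: y^k = 0.0, reduced costs: (15.0, 11.0)
  x^k = (0.0, 0.0), subgradient = b - a^T x = 19.0
  y^{k+1} = 0.0 + 0.05*19.0 = 0.95
Step 2: y^k = 0.95, reduced costs: (12.15, 6.25)
  x^k = (0.0, 0.0), subgradient = b - a^T x = 19.0
  y^{k+1} = 0.95 + 0.05*19.0 = 1.9
Step 3: y^k = 1.9, reduced costs: (9.3, 1.5)
  x^k = (0.0, 0.0), subgradient = b - a^T x = 19.0
  y^{k+1} = 1.9 + 0.05*19.0 = 2.85
Dual objective at y_3 = 2.85: reduced costs (6.45, -3.25), box minimizer x = (0.0, 8.0)
g(y_3) = b*y + (c1 - a1*y)*x1 + (c2 - a2*y)*x2 = 19*2.85 + 6.45*0.0 + (-3.25)*8.0 = 54.15 + 0.0 - 26.0 = 28.15
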